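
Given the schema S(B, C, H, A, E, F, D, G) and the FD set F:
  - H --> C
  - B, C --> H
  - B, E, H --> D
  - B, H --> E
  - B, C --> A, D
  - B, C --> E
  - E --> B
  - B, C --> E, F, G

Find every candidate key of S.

{B, C}⁺ = {A, B, C, D, E, F, G, H}, which is every attribute, so {B, C} is a candidate key.
{B, H}⁺ = {A, B, C, D, E, F, G, H}, which is every attribute, so {B, H} is a candidate key.
{C, E}⁺ = {A, B, C, D, E, F, G, H}, which is every attribute, so {C, E} is a candidate key.
{E, H}⁺ = {A, B, C, D, E, F, G, H}, which is every attribute, so {E, H} is a candidate key.
No proper subset of any of these is a key, and no other minimal superkey exists.

{B, C}, {B, H}, {C, E}, {E, H}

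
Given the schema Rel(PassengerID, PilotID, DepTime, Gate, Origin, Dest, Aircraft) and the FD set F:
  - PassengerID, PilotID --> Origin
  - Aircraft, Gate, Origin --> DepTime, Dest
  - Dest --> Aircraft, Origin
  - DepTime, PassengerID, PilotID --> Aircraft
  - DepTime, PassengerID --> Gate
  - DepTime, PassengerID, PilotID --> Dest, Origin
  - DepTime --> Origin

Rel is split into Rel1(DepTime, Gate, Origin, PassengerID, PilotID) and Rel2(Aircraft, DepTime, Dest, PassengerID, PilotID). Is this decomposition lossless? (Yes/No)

Yes

The shared attributes are {DepTime, PassengerID, PilotID} and {DepTime, PassengerID, PilotID}⁺ = {Aircraft, DepTime, Dest, Gate, Origin, PassengerID, PilotID}.
This includes all of Rel1, so the common attributes are a superkey of Rel1 — the join is lossless.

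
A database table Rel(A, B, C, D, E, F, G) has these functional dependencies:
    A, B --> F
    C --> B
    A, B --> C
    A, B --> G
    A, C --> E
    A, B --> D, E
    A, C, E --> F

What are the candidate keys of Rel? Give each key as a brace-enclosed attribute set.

Attributes never on any right-hand side: {A} — every candidate key must contain it.
{A, B}⁺ = {A, B, C, D, E, F, G}, which is every attribute, so {A, B} is a candidate key.
{A, C}⁺ = {A, B, C, D, E, F, G}, which is every attribute, so {A, C} is a candidate key.
Any other superkey properly contains one of these, so there are no further candidate keys.

{A, B}, {A, C}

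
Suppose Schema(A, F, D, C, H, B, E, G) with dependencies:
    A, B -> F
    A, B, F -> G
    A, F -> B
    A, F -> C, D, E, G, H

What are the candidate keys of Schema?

{A, B}, {A, F}

{A} never appears on the right of any FD, so every key must include it.
Closure of {A, B} is {A, B, C, D, E, F, G, H}, the whole schema; {A, B} is a candidate key.
Closure of {A, F} is {A, B, C, D, E, F, G, H}, the whole schema; {A, F} is a candidate key.
These are minimal and exhaustive — every other superkey contains one of them.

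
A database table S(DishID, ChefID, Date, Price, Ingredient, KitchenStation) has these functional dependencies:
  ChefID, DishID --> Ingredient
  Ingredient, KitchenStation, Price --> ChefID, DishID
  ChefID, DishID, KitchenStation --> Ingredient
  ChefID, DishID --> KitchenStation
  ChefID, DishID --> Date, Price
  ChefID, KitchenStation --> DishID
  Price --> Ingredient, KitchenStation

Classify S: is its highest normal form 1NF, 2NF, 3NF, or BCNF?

Candidate keys: {ChefID, DishID}, {ChefID, KitchenStation}, {Price}. Prime attributes: {ChefID, DishID, KitchenStation, Price}.
Every FD has a superkey on the left, so the relation is in BCNF.

BCNF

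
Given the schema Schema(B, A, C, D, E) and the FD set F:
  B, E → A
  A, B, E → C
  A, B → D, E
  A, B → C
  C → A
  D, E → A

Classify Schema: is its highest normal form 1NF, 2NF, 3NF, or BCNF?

3NF

Candidate keys: {A, B}, {B, C}, {B, E}. Prime attributes: {A, B, C, E}.
C → A: {C}⁺ = {A, C}, which is not all of the attributes, so the left side is not a superkey — BCNF is violated.
But every attribute on its right side ({A}) is prime, and the same holds for every other non-superkey FD, so 3NF still holds.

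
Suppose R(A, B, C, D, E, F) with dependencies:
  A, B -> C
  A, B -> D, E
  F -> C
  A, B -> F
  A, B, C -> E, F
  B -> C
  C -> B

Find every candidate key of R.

{A, B}, {A, C}, {A, F}

Attributes never on any right-hand side: {A} — every candidate key must contain it.
{A, B}⁺ = {A, B, C, D, E, F} — all of the relation — so {A, B} is a candidate key.
{A, C}⁺ = {A, B, C, D, E, F} — all of the relation — so {A, C} is a candidate key.
{A, F}⁺ = {A, B, C, D, E, F} — all of the relation — so {A, F} is a candidate key.
Any other superkey properly contains one of these, so there are no further candidate keys.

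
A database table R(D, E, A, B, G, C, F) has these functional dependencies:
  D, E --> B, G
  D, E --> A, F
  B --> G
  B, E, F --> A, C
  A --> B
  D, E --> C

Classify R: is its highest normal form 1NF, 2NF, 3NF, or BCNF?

2NF

Candidate key: {D, E}. Prime attributes: {D, E}.
For B --> G we have {B}⁺ = {B, G}; {B} is not a superkey, so BCNF fails.
Because {G} is non-prime and the left side of B --> G is not a superkey, the relation is not in 3NF.
No proper subset of a key has a non-prime attribute in its closure, so there is no partial dependency; 2NF holds.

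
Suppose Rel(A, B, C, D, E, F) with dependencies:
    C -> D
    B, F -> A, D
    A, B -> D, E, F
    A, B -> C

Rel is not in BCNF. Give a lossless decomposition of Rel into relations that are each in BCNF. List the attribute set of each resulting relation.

Candidate keys of the original relation: {A, B}, {B, F}.
In {A, B, C, D, E, F}, {C} is not a superkey ({C}⁺ restricted to this set is {C, D}), so split on C -> D into {C, D} and {A, B, C, E, F}.
{C, D}: every determinant is a superkey — BCNF.
{A, B, C, E, F}: every determinant is a superkey — BCNF.

{A, B, C, E, F}; {C, D}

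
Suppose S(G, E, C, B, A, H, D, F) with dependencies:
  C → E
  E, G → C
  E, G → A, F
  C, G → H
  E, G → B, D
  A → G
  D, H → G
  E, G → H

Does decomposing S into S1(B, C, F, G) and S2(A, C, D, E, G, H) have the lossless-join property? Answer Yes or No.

Yes

The shared attributes are {C, G} and {C, G}⁺ = {A, B, C, D, E, F, G, H}.
Since S1 ⊆ {A, B, C, D, E, F, G, H}, the intersection is a superkey of S1; the decomposition is lossless.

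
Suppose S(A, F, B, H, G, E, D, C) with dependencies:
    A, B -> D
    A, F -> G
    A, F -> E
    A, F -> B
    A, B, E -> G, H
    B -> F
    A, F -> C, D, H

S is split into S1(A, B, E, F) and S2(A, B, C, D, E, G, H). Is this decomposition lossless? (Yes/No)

Yes

The shared attributes are {A, B, E} and {A, B, E}⁺ = {A, B, C, D, E, F, G, H}.
S1 is contained in that closure, so S1 ∩ S2 -> S1 holds and the join is lossless.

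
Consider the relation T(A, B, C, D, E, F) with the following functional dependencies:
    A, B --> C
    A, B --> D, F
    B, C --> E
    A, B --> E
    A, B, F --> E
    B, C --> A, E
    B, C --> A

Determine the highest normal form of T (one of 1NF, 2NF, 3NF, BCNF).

Candidate keys: {A, B}, {B, C}. Prime attributes: {A, B, C}.
Every FD has a superkey on the left, so the relation is in BCNF.

BCNF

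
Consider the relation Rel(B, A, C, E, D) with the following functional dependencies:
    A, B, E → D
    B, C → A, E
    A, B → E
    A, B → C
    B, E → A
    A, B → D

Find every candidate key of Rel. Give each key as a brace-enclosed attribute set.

No FD produces {B}, so it must be in every candidate key.
{A, B} is a candidate key since {A, B}⁺ = {A, B, C, D, E} covers every attribute.
{B, C} is a candidate key since {B, C}⁺ = {A, B, C, D, E} covers every attribute.
{B, E} is a candidate key since {B, E}⁺ = {A, B, C, D, E} covers every attribute.
No proper subset of any of these is a key, and no other minimal superkey exists.

{A, B}, {B, C}, {B, E}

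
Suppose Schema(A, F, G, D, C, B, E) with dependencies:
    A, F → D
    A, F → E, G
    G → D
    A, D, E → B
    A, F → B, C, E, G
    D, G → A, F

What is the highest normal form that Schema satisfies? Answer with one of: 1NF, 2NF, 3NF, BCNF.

2NF

Candidate keys: {A, F}, {G}. Prime attributes: {A, F, G}.
A, D, E → B breaks BCNF: {A, D, E}⁺ = {A, B, D, E}, so {A, D, E} is not a superkey.
A, D, E → B determines the non-prime attribute {B} from a non-superkey — 3NF is violated.
Checking every proper subset of each key, none determines a non-prime attribute — 2NF is satisfied.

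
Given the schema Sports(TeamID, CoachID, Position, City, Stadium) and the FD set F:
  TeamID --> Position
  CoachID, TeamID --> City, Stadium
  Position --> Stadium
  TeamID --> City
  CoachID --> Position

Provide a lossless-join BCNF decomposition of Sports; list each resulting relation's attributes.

{City, Position, TeamID}; {CoachID, TeamID}; {Position, Stadium}

Candidate key of the original relation: {CoachID, TeamID}.
{City, CoachID, Position, Stadium, TeamID}: {TeamID} determines {City, Position, Stadium, TeamID} here but is not a superkey — split on TeamID --> City, Position, Stadium, giving {City, Position, Stadium, TeamID} and {CoachID, TeamID}.
{City, Position, Stadium, TeamID}: {Position} determines {Position, Stadium} here but is not a superkey — split on Position --> Stadium, giving {Position, Stadium} and {City, Position, TeamID}.
{Position, Stadium} has no BCNF violation.
{City, Position, TeamID} has no BCNF violation.
{CoachID, TeamID} has no BCNF violation.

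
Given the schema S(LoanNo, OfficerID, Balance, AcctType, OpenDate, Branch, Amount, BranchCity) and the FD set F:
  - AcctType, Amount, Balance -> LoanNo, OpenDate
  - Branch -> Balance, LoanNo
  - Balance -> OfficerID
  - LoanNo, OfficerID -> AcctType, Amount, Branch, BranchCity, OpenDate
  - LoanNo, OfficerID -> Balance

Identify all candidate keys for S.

{AcctType, Amount, Balance}, {Balance, LoanNo}, {Branch}, {LoanNo, OfficerID}

{Branch} is a candidate key since {Branch}⁺ = {AcctType, Amount, Balance, Branch, BranchCity, LoanNo, OfficerID, OpenDate} covers every attribute.
{Balance, LoanNo} is a candidate key since {Balance, LoanNo}⁺ = {AcctType, Amount, Balance, Branch, BranchCity, LoanNo, OfficerID, OpenDate} covers every attribute.
{LoanNo, OfficerID} is a candidate key since {LoanNo, OfficerID}⁺ = {AcctType, Amount, Balance, Branch, BranchCity, LoanNo, OfficerID, OpenDate} covers every attribute.
{AcctType, Amount, Balance} is a candidate key since {AcctType, Amount, Balance}⁺ = {AcctType, Amount, Balance, Branch, BranchCity, LoanNo, OfficerID, OpenDate} covers every attribute.
Any other superkey properly contains one of these, so there are no further candidate keys.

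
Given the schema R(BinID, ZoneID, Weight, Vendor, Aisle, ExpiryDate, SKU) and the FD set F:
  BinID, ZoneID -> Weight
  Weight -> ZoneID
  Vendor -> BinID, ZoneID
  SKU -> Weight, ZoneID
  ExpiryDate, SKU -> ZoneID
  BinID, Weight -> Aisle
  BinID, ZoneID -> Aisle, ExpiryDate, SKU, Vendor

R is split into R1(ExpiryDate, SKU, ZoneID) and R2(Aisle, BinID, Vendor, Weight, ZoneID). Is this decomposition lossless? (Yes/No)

Common attributes: {ZoneID}; their closure is {ZoneID}.
Neither R1 nor R2 is contained in that closure, so the decomposition is lossy.

No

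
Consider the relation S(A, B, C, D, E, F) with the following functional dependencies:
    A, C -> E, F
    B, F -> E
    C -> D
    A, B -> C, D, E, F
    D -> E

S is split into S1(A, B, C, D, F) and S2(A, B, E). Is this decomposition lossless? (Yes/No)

Yes

S1 ∩ S2 = {A, B}; its closure under F is {A, B, C, D, E, F}.
Since S1 ⊆ {A, B, C, D, E, F}, the intersection is a superkey of S1; the decomposition is lossless.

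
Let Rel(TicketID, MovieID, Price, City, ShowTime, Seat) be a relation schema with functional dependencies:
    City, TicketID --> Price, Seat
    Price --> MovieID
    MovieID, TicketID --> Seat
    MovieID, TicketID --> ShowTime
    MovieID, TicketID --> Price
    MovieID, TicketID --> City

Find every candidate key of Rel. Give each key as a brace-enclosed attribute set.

{City, TicketID}, {MovieID, TicketID}, {Price, TicketID}

Attributes never on any right-hand side: {TicketID} — every candidate key must contain it.
{City, TicketID} is a candidate key since {City, TicketID}⁺ = {City, MovieID, Price, Seat, ShowTime, TicketID} covers every attribute.
{MovieID, TicketID} is a candidate key since {MovieID, TicketID}⁺ = {City, MovieID, Price, Seat, ShowTime, TicketID} covers every attribute.
{Price, TicketID} is a candidate key since {Price, TicketID}⁺ = {City, MovieID, Price, Seat, ShowTime, TicketID} covers every attribute.
No proper subset of any of these is a key, and no other minimal superkey exists.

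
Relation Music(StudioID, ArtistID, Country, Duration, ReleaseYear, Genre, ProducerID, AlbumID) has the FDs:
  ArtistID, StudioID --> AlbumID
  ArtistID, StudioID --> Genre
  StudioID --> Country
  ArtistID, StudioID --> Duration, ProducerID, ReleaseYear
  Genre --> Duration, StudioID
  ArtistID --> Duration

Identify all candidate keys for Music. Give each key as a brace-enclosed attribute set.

{ArtistID, Genre}, {ArtistID, StudioID}

No FD produces {ArtistID}, so it must be in every candidate key.
{ArtistID, Genre}⁺ = {AlbumID, ArtistID, Country, Duration, Genre, ProducerID, ReleaseYear, StudioID}, which is every attribute, so {ArtistID, Genre} is a candidate key.
{ArtistID, StudioID}⁺ = {AlbumID, ArtistID, Country, Duration, Genre, ProducerID, ReleaseYear, StudioID}, which is every attribute, so {ArtistID, StudioID} is a candidate key.
Any other superkey properly contains one of these, so there are no further candidate keys.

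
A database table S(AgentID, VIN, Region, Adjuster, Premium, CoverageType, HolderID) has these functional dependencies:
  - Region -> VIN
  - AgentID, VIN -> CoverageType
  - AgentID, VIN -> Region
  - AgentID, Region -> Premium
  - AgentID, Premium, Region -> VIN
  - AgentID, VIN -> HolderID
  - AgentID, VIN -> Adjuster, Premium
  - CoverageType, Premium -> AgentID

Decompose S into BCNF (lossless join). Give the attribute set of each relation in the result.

{Adjuster, CoverageType, HolderID, Premium, Region}; {AgentID, CoverageType, Premium}; {Region, VIN}

Candidate keys of the original relation: {AgentID, Region}, {AgentID, VIN}, {CoverageType, Premium, Region}, {CoverageType, Premium, VIN}.
{Adjuster, AgentID, CoverageType, HolderID, Premium, Region, VIN}: {Region} determines {Region, VIN} here but is not a superkey — split on Region -> VIN, giving {Region, VIN} and {Adjuster, AgentID, CoverageType, HolderID, Premium, Region}.
{Region, VIN} is in BCNF.
{Adjuster, AgentID, CoverageType, HolderID, Premium, Region}: {CoverageType, Premium} determines {AgentID, CoverageType, Premium} here but is not a superkey — split on CoverageType, Premium -> AgentID, giving {AgentID, CoverageType, Premium} and {Adjuster, CoverageType, HolderID, Premium, Region}.
{AgentID, CoverageType, Premium} is in BCNF.
{Adjuster, CoverageType, HolderID, Premium, Region} is in BCNF.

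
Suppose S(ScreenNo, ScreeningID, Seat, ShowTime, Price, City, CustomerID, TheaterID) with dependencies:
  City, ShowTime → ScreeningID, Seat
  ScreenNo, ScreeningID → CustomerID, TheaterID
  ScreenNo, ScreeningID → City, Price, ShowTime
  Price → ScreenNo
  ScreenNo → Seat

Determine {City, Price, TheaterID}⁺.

{City, Price, ScreenNo, Seat, TheaterID}

Start with {City, Price, TheaterID}.
Price → ScreenNo applies; add {ScreenNo} → now {City, Price, ScreenNo, TheaterID}.
ScreenNo → Seat applies; add {Seat} → now {City, Price, ScreenNo, Seat, TheaterID}.
No further FD applies.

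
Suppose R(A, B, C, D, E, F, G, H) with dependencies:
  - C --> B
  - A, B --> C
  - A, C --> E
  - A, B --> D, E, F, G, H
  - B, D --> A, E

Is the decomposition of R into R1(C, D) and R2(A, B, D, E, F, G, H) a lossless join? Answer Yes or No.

No

Common attributes: {D}; their closure is {D}.
Neither R1 nor R2 is contained in that closure, so the decomposition is lossy.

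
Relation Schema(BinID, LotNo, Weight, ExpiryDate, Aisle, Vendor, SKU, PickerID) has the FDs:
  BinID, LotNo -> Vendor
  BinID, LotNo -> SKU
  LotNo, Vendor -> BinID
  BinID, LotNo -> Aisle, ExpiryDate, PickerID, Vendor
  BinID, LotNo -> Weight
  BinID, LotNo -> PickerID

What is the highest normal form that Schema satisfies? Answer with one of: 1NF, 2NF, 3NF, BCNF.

Candidate keys: {BinID, LotNo}, {LotNo, Vendor}. Prime attributes: {BinID, LotNo, Vendor}.
The left-hand side of every FD is a superkey, so BCNF is satisfied.

BCNF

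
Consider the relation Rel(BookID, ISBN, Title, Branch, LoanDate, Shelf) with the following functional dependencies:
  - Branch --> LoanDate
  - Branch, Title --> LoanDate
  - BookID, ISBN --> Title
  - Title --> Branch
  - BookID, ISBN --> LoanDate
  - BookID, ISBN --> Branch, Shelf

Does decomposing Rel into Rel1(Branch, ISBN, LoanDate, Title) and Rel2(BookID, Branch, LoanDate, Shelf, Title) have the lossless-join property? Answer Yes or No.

Common attributes: {Branch, LoanDate, Title}; their closure is {Branch, LoanDate, Title}.
Neither Rel1 nor Rel2 is contained in that closure, so the decomposition is lossy.

No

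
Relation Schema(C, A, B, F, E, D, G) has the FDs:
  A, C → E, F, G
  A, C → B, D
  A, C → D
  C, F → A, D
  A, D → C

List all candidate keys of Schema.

{A, C}, {A, D}, {C, F}

Closure of {A, C} is {A, B, C, D, E, F, G}, the whole schema; {A, C} is a candidate key.
Closure of {A, D} is {A, B, C, D, E, F, G}, the whole schema; {A, D} is a candidate key.
Closure of {C, F} is {A, B, C, D, E, F, G}, the whole schema; {C, F} is a candidate key.
These are minimal and exhaustive — every other superkey contains one of them.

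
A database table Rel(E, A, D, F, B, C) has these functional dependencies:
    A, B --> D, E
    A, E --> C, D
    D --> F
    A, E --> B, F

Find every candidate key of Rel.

Attributes never on any right-hand side: {A} — every candidate key must contain it.
Closure of {A, B} is {A, B, C, D, E, F}, the whole schema; {A, B} is a candidate key.
Closure of {A, E} is {A, B, C, D, E, F}, the whole schema; {A, E} is a candidate key.
Any other superkey properly contains one of these, so there are no further candidate keys.

{A, B}, {A, E}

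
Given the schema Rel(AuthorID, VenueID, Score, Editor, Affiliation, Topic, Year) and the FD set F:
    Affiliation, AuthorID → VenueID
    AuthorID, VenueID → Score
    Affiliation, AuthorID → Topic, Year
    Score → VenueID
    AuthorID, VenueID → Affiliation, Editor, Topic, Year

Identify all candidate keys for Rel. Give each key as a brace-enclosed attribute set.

{Affiliation, AuthorID}, {AuthorID, Score}, {AuthorID, VenueID}

No FD produces {AuthorID}, so it must be in every candidate key.
{Affiliation, AuthorID}⁺ = {Affiliation, AuthorID, Editor, Score, Topic, VenueID, Year} — all of the relation — so {Affiliation, AuthorID} is a candidate key.
{AuthorID, Score}⁺ = {Affiliation, AuthorID, Editor, Score, Topic, VenueID, Year} — all of the relation — so {AuthorID, Score} is a candidate key.
{AuthorID, VenueID}⁺ = {Affiliation, AuthorID, Editor, Score, Topic, VenueID, Year} — all of the relation — so {AuthorID, VenueID} is a candidate key.
No proper subset of any of these is a key, and no other minimal superkey exists.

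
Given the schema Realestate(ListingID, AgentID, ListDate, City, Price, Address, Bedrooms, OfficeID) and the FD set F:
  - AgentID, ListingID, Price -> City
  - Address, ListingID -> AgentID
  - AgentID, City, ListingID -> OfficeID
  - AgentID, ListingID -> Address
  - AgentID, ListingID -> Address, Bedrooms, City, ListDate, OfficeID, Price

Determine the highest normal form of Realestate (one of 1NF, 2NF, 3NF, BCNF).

Candidate keys: {Address, ListingID}, {AgentID, ListingID}. Prime attributes: {Address, AgentID, ListingID}.
Every FD has a superkey on the left, so the relation is in BCNF.

BCNF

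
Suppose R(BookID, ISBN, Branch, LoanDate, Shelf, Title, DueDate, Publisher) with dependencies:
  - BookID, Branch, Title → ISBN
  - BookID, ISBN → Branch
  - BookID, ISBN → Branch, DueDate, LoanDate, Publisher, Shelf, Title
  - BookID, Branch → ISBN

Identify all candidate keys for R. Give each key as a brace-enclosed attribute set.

{BookID, Branch}, {BookID, ISBN}

No FD produces {BookID}, so it must be in every candidate key.
{BookID, Branch}⁺ = {BookID, Branch, DueDate, ISBN, LoanDate, Publisher, Shelf, Title} — all of the relation — so {BookID, Branch} is a candidate key.
{BookID, ISBN}⁺ = {BookID, Branch, DueDate, ISBN, LoanDate, Publisher, Shelf, Title} — all of the relation — so {BookID, ISBN} is a candidate key.
These are minimal and exhaustive — every other superkey contains one of them.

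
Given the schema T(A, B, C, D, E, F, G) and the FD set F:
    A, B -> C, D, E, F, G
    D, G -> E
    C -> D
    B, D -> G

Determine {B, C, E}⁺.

Start with {B, C, E}.
C -> D applies; add {D} → now {B, C, D, E}.
B, D -> G applies; add {G} → now {B, C, D, E, G}.
No further FD applies.

{B, C, D, E, G}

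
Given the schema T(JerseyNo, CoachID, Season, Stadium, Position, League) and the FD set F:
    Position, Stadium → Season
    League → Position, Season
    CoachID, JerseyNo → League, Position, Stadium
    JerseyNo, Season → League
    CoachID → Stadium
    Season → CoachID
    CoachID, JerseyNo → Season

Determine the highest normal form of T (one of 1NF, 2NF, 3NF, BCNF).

Candidate keys: {CoachID, JerseyNo}, {JerseyNo, League}, {JerseyNo, Position, Stadium}, {JerseyNo, Season}. Prime attributes: {CoachID, JerseyNo, League, Position, Season, Stadium}.
Position, Stadium → Season: {Position, Stadium}⁺ = {CoachID, Position, Season, Stadium}, which is not all of the attributes, so the left side is not a superkey — BCNF is violated.
Its right-hand attributes {Season} are all prime, as are those of every other non-superkey FD — the relation is in 3NF.

3NF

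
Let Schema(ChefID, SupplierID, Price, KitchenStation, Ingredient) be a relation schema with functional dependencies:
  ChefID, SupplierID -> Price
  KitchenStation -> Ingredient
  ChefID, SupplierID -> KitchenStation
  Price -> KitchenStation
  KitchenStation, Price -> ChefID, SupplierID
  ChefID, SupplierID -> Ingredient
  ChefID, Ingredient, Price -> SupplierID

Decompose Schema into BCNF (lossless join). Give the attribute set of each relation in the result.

{ChefID, KitchenStation, Price, SupplierID}; {Ingredient, KitchenStation}

Candidate keys of the original relation: {ChefID, SupplierID}, {Price}.
Within {ChefID, Ingredient, KitchenStation, Price, SupplierID}: {KitchenStation}⁺ ∩ {ChefID, Ingredient, KitchenStation, Price, SupplierID} = {Ingredient, KitchenStation}, not the whole set, so KitchenStation -> Ingredient violates BCNF; decompose into {Ingredient, KitchenStation} and {ChefID, KitchenStation, Price, SupplierID}.
{Ingredient, KitchenStation} has no BCNF violation.
{ChefID, KitchenStation, Price, SupplierID} has no BCNF violation.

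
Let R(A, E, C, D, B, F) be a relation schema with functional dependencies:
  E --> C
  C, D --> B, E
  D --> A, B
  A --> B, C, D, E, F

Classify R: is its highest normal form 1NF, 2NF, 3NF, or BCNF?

2NF

Candidate keys: {A}, {D}. Prime attributes: {A, D}.
E --> C: {E}⁺ = {C, E}, which is not all of the attributes, so the left side is not a superkey — BCNF is violated.
E --> C determines the non-prime attribute {C} from a non-superkey — 3NF is violated.
Every candidate key is a single attribute, so no partial dependency is possible; 2NF holds.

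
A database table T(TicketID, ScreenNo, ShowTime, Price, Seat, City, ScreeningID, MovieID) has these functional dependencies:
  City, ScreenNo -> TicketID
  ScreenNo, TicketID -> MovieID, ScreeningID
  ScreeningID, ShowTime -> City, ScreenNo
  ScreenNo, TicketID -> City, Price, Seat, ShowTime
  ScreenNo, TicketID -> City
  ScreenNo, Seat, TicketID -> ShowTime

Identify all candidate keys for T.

Closure of {City, ScreenNo} is {City, MovieID, Price, ScreenNo, ScreeningID, Seat, ShowTime, TicketID}, the whole schema; {City, ScreenNo} is a candidate key.
Closure of {ScreenNo, TicketID} is {City, MovieID, Price, ScreenNo, ScreeningID, Seat, ShowTime, TicketID}, the whole schema; {ScreenNo, TicketID} is a candidate key.
Closure of {ScreeningID, ShowTime} is {City, MovieID, Price, ScreenNo, ScreeningID, Seat, ShowTime, TicketID}, the whole schema; {ScreeningID, ShowTime} is a candidate key.
These are minimal and exhaustive — every other superkey contains one of them.

{City, ScreenNo}, {ScreenNo, TicketID}, {ScreeningID, ShowTime}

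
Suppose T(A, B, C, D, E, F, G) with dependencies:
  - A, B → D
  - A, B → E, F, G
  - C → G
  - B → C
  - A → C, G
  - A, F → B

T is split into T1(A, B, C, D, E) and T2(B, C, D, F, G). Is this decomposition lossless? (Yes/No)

Common attributes: {B, C, D}; their closure is {B, C, D, G}.
The closure covers neither T1 nor T2 entirely; the join is not lossless.

No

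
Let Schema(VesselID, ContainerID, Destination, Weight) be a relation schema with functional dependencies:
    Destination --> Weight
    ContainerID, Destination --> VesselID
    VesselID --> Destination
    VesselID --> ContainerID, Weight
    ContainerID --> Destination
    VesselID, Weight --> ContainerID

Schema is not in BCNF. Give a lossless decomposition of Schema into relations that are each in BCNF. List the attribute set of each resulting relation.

{ContainerID, Destination, VesselID}; {Destination, Weight}

Candidate keys of the original relation: {ContainerID}, {VesselID}.
Within {ContainerID, Destination, VesselID, Weight}: {Destination}⁺ ∩ {ContainerID, Destination, VesselID, Weight} = {Destination, Weight}, not the whole set, so Destination --> Weight violates BCNF; decompose into {Destination, Weight} and {ContainerID, Destination, VesselID}.
{Destination, Weight} is in BCNF.
{ContainerID, Destination, VesselID} is in BCNF.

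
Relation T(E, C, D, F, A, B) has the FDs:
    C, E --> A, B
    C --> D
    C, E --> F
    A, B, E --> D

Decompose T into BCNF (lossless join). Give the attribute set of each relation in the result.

Candidate key of the original relation: {C, E}.
Within {A, B, C, D, E, F}: {C}⁺ ∩ {A, B, C, D, E, F} = {C, D}, not the whole set, so C --> D violates BCNF; decompose into {C, D} and {A, B, C, E, F}.
{C, D}: every determinant is a superkey — BCNF.
{A, B, C, E, F}: every determinant is a superkey — BCNF.

{A, B, C, E, F}; {C, D}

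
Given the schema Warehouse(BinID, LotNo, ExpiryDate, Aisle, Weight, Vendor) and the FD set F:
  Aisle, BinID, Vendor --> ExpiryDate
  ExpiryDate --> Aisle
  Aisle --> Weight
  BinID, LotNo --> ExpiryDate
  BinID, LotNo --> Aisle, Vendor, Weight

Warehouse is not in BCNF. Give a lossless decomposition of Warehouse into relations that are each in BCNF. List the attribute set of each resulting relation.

Candidate key of the original relation: {BinID, LotNo}.
{Aisle, BinID, ExpiryDate, LotNo, Vendor, Weight}: {Aisle, BinID, Vendor} determines {Aisle, BinID, ExpiryDate, Vendor, Weight} here but is not a superkey — split on Aisle, BinID, Vendor --> ExpiryDate, Weight, giving {Aisle, BinID, ExpiryDate, Vendor, Weight} and {Aisle, BinID, LotNo, Vendor}.
{Aisle, BinID, ExpiryDate, Vendor, Weight}: {ExpiryDate} determines {Aisle, ExpiryDate, Weight} here but is not a superkey — split on ExpiryDate --> Aisle, Weight, giving {Aisle, ExpiryDate, Weight} and {BinID, ExpiryDate, Vendor}.
{Aisle, ExpiryDate, Weight}: {Aisle} determines {Aisle, Weight} here but is not a superkey — split on Aisle --> Weight, giving {Aisle, Weight} and {Aisle, ExpiryDate}.
{Aisle, Weight} is in BCNF.
{Aisle, ExpiryDate} is in BCNF.
{BinID, ExpiryDate, Vendor} is in BCNF.
{Aisle, BinID, LotNo, Vendor} is in BCNF.

{Aisle, BinID, LotNo, Vendor}; {Aisle, ExpiryDate}; {Aisle, Weight}; {BinID, ExpiryDate, Vendor}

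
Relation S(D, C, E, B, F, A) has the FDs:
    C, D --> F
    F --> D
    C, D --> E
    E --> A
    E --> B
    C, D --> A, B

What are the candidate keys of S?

{C, D}, {C, F}

Attributes never on any right-hand side: {C} — every candidate key must contain it.
{C, D} is a candidate key since {C, D}⁺ = {A, B, C, D, E, F} covers every attribute.
{C, F} is a candidate key since {C, F}⁺ = {A, B, C, D, E, F} covers every attribute.
These are minimal and exhaustive — every other superkey contains one of them.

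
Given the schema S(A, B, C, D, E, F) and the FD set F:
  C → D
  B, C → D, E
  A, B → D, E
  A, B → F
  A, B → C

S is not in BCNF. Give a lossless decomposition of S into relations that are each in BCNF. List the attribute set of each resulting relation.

{A, B, C, F}; {B, C, E}; {C, D}

Candidate key of the original relation: {A, B}.
{A, B, C, D, E, F}: {C} determines {C, D} here but is not a superkey — split on C → D, giving {C, D} and {A, B, C, E, F}.
{C, D} is in BCNF.
{A, B, C, E, F}: {B, C} determines {B, C, E} here but is not a superkey — split on B, C → E, giving {B, C, E} and {A, B, C, F}.
{B, C, E} is in BCNF.
{A, B, C, F} is in BCNF.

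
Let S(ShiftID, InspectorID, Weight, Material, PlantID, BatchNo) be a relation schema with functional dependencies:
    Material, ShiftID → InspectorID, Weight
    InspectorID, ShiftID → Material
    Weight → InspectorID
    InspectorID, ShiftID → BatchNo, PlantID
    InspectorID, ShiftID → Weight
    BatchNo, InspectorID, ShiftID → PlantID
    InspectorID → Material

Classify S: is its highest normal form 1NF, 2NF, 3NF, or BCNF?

3NF

Candidate keys: {InspectorID, ShiftID}, {Material, ShiftID}, {ShiftID, Weight}. Prime attributes: {InspectorID, Material, ShiftID, Weight}.
For Weight → InspectorID we have {Weight}⁺ = {InspectorID, Material, Weight}; {Weight} is not a superkey, so BCNF fails.
Its right-hand attributes {InspectorID} are all prime, as are those of every other non-superkey FD — the relation is in 3NF.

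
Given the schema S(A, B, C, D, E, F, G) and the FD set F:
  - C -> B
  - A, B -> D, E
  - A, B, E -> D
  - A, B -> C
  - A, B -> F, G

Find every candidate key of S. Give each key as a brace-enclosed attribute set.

No FD produces {A}, so it must be in every candidate key.
{A, B}⁺ = {A, B, C, D, E, F, G}, which is every attribute, so {A, B} is a candidate key.
{A, C}⁺ = {A, B, C, D, E, F, G}, which is every attribute, so {A, C} is a candidate key.
These are minimal and exhaustive — every other superkey contains one of them.

{A, B}, {A, C}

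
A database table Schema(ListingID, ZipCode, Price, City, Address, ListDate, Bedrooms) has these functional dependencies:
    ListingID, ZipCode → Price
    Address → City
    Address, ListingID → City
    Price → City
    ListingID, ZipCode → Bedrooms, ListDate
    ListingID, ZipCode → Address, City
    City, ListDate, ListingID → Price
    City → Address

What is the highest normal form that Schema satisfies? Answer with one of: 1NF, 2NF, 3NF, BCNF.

2NF

Candidate key: {ListingID, ZipCode}. Prime attributes: {ListingID, ZipCode}.
For Address → City we have {Address}⁺ = {Address, City}; {Address} is not a superkey, so BCNF fails.
Because {City} is non-prime and the left side of Address → City is not a superkey, the relation is not in 3NF.
No non-prime attribute depends on a proper subset of any candidate key, so 2NF holds.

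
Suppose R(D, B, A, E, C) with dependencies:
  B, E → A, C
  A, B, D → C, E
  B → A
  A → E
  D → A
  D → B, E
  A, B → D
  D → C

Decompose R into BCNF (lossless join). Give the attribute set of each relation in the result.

{A, B, C, D}; {A, E}

Candidate keys of the original relation: {B}, {D}.
Within {A, B, C, D, E}: {A}⁺ ∩ {A, B, C, D, E} = {A, E}, not the whole set, so A → E violates BCNF; decompose into {A, E} and {A, B, C, D}.
{A, E} is in BCNF.
{A, B, C, D} is in BCNF.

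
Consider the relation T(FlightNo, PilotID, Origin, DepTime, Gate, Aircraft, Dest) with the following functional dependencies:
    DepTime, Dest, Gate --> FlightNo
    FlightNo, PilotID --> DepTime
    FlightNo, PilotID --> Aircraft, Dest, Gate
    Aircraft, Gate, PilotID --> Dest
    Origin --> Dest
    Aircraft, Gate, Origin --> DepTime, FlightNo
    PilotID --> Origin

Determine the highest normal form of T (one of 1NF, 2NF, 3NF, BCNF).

1NF

Candidate keys: {Aircraft, Gate, PilotID}, {DepTime, Gate, PilotID}, {FlightNo, PilotID}. Prime attributes: {Aircraft, DepTime, FlightNo, Gate, PilotID}.
DepTime, Dest, Gate --> FlightNo breaks BCNF: {DepTime, Dest, Gate}⁺ = {DepTime, Dest, FlightNo, Gate}, so {DepTime, Dest, Gate} is not a superkey.
Because {Dest} is non-prime and the left side of Origin --> Dest is not a superkey, the relation is not in 3NF.
{PilotID} is a proper subset of the key {FlightNo, PilotID}, and {PilotID}⁺ contains the non-prime attributes {Dest, Origin} — a partial dependency, so 2NF is violated.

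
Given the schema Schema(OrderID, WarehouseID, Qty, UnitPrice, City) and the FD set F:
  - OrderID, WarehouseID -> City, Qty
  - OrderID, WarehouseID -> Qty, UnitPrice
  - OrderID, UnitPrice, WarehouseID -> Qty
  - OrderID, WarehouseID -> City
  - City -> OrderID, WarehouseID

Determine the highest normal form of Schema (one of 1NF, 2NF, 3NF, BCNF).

Candidate keys: {City}, {OrderID, WarehouseID}. Prime attributes: {City, OrderID, WarehouseID}.
Every FD has a superkey on the left, so the relation is in BCNF.

BCNF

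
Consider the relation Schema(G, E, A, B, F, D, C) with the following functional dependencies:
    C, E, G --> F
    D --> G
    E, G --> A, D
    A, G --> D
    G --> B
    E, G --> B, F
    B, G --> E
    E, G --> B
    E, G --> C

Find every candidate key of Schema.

{D}, {G}

{D}⁺ = {A, B, C, D, E, F, G}, which is every attribute, so {D} is a candidate key.
{G}⁺ = {A, B, C, D, E, F, G}, which is every attribute, so {G} is a candidate key.
Any other superkey properly contains one of these, so there are no further candidate keys.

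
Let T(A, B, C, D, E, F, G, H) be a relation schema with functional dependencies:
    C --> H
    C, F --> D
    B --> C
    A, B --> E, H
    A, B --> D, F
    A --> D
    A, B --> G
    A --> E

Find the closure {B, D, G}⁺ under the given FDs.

Start with {B, D, G}.
B --> C applies; add {C} → now {B, C, D, G}.
C --> H applies; add {H} → now {B, C, D, G, H}.
No further FD applies.

{B, C, D, G, H}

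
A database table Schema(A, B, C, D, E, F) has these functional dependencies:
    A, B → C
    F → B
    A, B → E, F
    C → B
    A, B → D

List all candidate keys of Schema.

{A} never appears on the right of any FD, so every key must include it.
{A, B}⁺ = {A, B, C, D, E, F}, which is every attribute, so {A, B} is a candidate key.
{A, C}⁺ = {A, B, C, D, E, F}, which is every attribute, so {A, C} is a candidate key.
{A, F}⁺ = {A, B, C, D, E, F}, which is every attribute, so {A, F} is a candidate key.
Any other superkey properly contains one of these, so there are no further candidate keys.

{A, B}, {A, C}, {A, F}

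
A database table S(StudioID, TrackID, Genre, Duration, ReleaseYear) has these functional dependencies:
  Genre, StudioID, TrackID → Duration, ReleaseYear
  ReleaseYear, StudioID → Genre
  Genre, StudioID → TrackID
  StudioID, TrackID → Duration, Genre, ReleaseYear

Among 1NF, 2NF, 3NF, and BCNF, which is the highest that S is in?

Candidate keys: {Genre, StudioID}, {ReleaseYear, StudioID}, {StudioID, TrackID}. Prime attributes: {Genre, ReleaseYear, StudioID, TrackID}.
Every FD has a superkey on the left, so the relation is in BCNF.

BCNF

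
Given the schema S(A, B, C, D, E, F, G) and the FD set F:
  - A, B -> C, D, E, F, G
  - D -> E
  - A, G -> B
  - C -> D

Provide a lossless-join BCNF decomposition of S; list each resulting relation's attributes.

{A, B, C, F, G}; {C, D}; {D, E}

Candidate keys of the original relation: {A, B}, {A, G}.
In {A, B, C, D, E, F, G}, {D} is not a superkey ({D}⁺ restricted to this set is {D, E}), so split on D -> E into {D, E} and {A, B, C, D, F, G}.
{D, E}: every determinant is a superkey — BCNF.
In {A, B, C, D, F, G}, {C} is not a superkey ({C}⁺ restricted to this set is {C, D}), so split on C -> D into {C, D} and {A, B, C, F, G}.
{C, D}: every determinant is a superkey — BCNF.
{A, B, C, F, G}: every determinant is a superkey — BCNF.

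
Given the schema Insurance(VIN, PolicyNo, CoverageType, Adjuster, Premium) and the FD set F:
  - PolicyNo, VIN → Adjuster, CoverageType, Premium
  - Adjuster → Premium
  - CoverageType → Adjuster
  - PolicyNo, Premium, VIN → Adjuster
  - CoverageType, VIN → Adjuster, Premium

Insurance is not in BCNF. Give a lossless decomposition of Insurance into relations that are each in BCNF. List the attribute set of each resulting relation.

Candidate key of the original relation: {PolicyNo, VIN}.
In {Adjuster, CoverageType, PolicyNo, Premium, VIN}, {Adjuster} is not a superkey ({Adjuster}⁺ restricted to this set is {Adjuster, Premium}), so split on Adjuster → Premium into {Adjuster, Premium} and {Adjuster, CoverageType, PolicyNo, VIN}.
{Adjuster, Premium} has no BCNF violation.
In {Adjuster, CoverageType, PolicyNo, VIN}, {CoverageType} is not a superkey ({CoverageType}⁺ restricted to this set is {Adjuster, CoverageType}), so split on CoverageType → Adjuster into {Adjuster, CoverageType} and {CoverageType, PolicyNo, VIN}.
{Adjuster, CoverageType} has no BCNF violation.
{CoverageType, PolicyNo, VIN} has no BCNF violation.

{Adjuster, CoverageType}; {Adjuster, Premium}; {CoverageType, PolicyNo, VIN}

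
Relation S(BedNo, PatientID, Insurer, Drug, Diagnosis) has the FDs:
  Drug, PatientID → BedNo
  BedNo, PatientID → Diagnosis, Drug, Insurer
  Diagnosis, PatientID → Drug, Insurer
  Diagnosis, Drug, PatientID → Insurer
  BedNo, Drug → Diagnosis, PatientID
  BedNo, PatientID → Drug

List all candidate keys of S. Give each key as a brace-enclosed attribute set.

{BedNo, Drug}, {BedNo, PatientID}, {Diagnosis, PatientID}, {Drug, PatientID}

{BedNo, Drug} is a candidate key since {BedNo, Drug}⁺ = {BedNo, Diagnosis, Drug, Insurer, PatientID} covers every attribute.
{BedNo, PatientID} is a candidate key since {BedNo, PatientID}⁺ = {BedNo, Diagnosis, Drug, Insurer, PatientID} covers every attribute.
{Diagnosis, PatientID} is a candidate key since {Diagnosis, PatientID}⁺ = {BedNo, Diagnosis, Drug, Insurer, PatientID} covers every attribute.
{Drug, PatientID} is a candidate key since {Drug, PatientID}⁺ = {BedNo, Diagnosis, Drug, Insurer, PatientID} covers every attribute.
These are minimal and exhaustive — every other superkey contains one of them.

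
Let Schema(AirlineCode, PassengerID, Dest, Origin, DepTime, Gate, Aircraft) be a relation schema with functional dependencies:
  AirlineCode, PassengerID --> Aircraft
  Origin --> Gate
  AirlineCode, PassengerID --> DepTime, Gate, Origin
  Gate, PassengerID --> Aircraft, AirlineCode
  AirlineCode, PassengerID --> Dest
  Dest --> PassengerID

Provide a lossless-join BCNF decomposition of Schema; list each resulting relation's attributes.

{Aircraft, AirlineCode, DepTime, Dest, Origin}; {Dest, PassengerID}; {Gate, Origin}

Candidate keys of the original relation: {AirlineCode, Dest}, {AirlineCode, PassengerID}, {Dest, Gate}, {Dest, Origin}, {Gate, PassengerID}, {Origin, PassengerID}.
{Aircraft, AirlineCode, DepTime, Dest, Gate, Origin, PassengerID}: {Origin} determines {Gate, Origin} here but is not a superkey — split on Origin --> Gate, giving {Gate, Origin} and {Aircraft, AirlineCode, DepTime, Dest, Origin, PassengerID}.
{Gate, Origin} has no BCNF violation.
{Aircraft, AirlineCode, DepTime, Dest, Origin, PassengerID}: {Dest} determines {Dest, PassengerID} here but is not a superkey — split on Dest --> PassengerID, giving {Dest, PassengerID} and {Aircraft, AirlineCode, DepTime, Dest, Origin}.
{Dest, PassengerID} has no BCNF violation.
{Aircraft, AirlineCode, DepTime, Dest, Origin} has no BCNF violation.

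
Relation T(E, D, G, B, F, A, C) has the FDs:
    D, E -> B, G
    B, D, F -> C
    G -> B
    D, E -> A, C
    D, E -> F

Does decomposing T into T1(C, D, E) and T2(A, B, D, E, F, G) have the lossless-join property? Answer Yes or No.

Yes

The shared attributes are {D, E} and {D, E}⁺ = {A, B, C, D, E, F, G}.
Since T1 ⊆ {A, B, C, D, E, F, G}, the intersection is a superkey of T1; the decomposition is lossless.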